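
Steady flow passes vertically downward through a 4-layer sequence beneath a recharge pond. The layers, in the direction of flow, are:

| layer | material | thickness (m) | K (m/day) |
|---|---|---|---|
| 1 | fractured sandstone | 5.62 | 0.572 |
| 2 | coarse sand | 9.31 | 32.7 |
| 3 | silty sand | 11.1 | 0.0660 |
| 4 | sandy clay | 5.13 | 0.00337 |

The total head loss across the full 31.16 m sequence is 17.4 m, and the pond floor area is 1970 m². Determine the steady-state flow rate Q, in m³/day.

20.2

Flow is perpendicular to layering, so the layers act in series and the equivalent K is the thickness-weighted harmonic mean.
Total thickness L = 5.62 + 9.31 + 11.1 + 5.13 = 31.16 m.
Σ(b_i/K_i) = 5.62/0.572 + 9.31/32.7 + 11.1/0.0660 + 5.13/0.00337 = 1701 d.
K_eq = L / Σ(b_i/K_i) = 31.16 / 1701 = 0.01832 m/day.
Q = K_eq · A · (Δh/L) = 0.01832 × 1970 × (17.4/31.16) = 20.16 m³/day.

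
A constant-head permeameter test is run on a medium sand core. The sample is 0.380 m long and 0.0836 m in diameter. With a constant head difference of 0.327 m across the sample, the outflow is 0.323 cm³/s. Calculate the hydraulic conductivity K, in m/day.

Cross-sectional area A = π·(d/2)² = π × (0.0836/2)² = 0.005489 m².
Convert discharge: 0.323 cm³/s = 3.230e-07 m³/s.
Darcy's law rearranged: K = Q·L / (A·Δh) = 3.230e-07 × 0.380 / (0.005489 × 0.327) = 6.838e-05 m/s = 5.908 m/day.

5.91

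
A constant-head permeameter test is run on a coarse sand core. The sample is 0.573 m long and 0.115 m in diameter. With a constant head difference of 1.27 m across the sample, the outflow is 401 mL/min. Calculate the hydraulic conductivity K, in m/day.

Cross-sectional area A = π·(d/2)² = π × (0.115/2)² = 0.01039 m².
Convert discharge: 401 mL/min = 6.683e-06 m³/s.
Darcy's law rearranged: K = Q·L / (A·Δh) = 6.683e-06 × 0.573 / (0.01039 × 1.27) = 0.0002903 m/s = 25.08 m/day.

25.1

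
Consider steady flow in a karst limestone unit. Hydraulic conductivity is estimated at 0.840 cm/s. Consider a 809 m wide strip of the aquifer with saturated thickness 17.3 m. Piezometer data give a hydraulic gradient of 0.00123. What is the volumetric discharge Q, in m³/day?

Convert K: 0.840 cm/s × 864 = 725.8 m/day.
Cross-sectional area A = 809 × 17.3 = 13996 m².
Hydraulic gradient i = 0.00123.
Darcy's law: Q = K · A · i = 725.8 × 13996 × 0.001230 = 12494 m³/day.

12500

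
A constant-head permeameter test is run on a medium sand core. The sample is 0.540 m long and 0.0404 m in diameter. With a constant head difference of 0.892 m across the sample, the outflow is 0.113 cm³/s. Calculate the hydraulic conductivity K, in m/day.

Cross-sectional area A = π·(d/2)² = π × (0.0404/2)² = 0.001282 m².
Convert discharge: 0.113 cm³/s = 1.130e-07 m³/s.
Darcy's law rearranged: K = Q·L / (A·Δh) = 1.130e-07 × 0.540 / (0.001282 × 0.892) = 5.336e-05 m/s = 4.611 m/day.

4.61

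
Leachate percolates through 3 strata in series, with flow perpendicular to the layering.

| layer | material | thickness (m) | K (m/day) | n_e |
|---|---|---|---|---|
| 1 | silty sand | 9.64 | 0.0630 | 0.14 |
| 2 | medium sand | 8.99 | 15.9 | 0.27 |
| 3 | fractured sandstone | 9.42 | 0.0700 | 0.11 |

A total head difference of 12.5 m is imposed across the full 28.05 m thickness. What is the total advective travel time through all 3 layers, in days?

111

With flow normal to the layers, continuity requires the same specific discharge q through every layer.
Σ(b_i/K_i) = 9.64/0.0630 + 8.99/15.9 + 9.42/0.0700 = 288.2 d.
q = Δh / Σ(b_i/K_i) = 12.5 / 288.2 = 0.04338 m/day.
In each layer the seepage velocity is v_i = q/n_i, so the layer transit time is t_i = b_i·n_i / q:
  layer 1 (silty sand): t_1 = 9.64 × 0.14 / 0.04338 = 31.11 d
  layer 2 (medium sand): t_2 = 8.99 × 0.27 / 0.04338 = 55.95 d
  layer 3 (fractured sandstone): t_3 = 9.42 × 0.11 / 0.04338 = 23.89 d
Total t = Σ t_i = 111.0 days.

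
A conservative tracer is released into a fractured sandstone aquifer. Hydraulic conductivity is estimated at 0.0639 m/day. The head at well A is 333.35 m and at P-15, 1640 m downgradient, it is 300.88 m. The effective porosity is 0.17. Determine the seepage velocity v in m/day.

0.00744

Hydraulic gradient i = (333.35 − 300.88) / 1640 = 32.47 / 1640 = 0.01980.
Darcy flux q = K · i = 0.06390 × 0.01980 = 0.001265 m/day.
Seepage velocity v = q / n_e = 0.001265 / 0.17 = 0.007442 m/day.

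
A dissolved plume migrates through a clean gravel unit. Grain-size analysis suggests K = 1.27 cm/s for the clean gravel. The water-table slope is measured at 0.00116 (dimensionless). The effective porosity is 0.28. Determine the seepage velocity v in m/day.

Convert K: 1.27 cm/s × 864 = 1097 m/day.
Hydraulic gradient i = 0.00116.
Darcy flux q = K · i = 1097 × 0.001160 = 1.273 m/day.
Seepage velocity v = q / n_e = 1.273 / 0.28 = 4.546 m/day.

4.55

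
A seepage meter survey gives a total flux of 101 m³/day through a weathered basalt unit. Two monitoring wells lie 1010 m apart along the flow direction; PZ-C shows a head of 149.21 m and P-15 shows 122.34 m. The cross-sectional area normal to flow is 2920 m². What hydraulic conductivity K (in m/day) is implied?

Hydraulic gradient i = (149.21 − 122.34) / 1010 = 26.87 / 1010 = 0.02660.
From Q = K·A·i, K = Q / (A·i) = 101 / (2920 × 0.02660) = 1.300 m/day.

1.30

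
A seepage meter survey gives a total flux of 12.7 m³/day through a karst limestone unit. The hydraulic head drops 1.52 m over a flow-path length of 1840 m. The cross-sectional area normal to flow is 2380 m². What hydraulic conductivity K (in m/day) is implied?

6.46

Hydraulic gradient i = Δh / L = 1.52 / 1840 = 0.0008261.
From Q = K·A·i, K = Q / (A·i) = 12.7 / (2380 × 0.0008261) = 6.460 m/day.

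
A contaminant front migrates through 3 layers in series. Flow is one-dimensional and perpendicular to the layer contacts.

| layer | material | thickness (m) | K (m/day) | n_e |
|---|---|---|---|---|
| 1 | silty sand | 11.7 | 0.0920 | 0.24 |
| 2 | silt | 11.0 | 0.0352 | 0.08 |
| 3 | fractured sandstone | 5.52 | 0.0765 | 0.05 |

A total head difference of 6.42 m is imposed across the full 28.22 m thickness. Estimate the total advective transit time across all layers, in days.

With flow normal to the layers, continuity requires the same specific discharge q through every layer.
Σ(b_i/K_i) = 11.7/0.0920 + 11.0/0.0352 + 5.52/0.0765 = 511.8 d.
q = Δh / Σ(b_i/K_i) = 6.42 / 511.8 = 0.01254 m/day.
In each layer the seepage velocity is v_i = q/n_i, so the layer transit time is t_i = b_i·n_i / q:
  layer 1 (silty sand): t_1 = 11.7 × 0.24 / 0.01254 = 223.9 d
  layer 2 (silt): t_2 = 11.0 × 0.08 / 0.01254 = 70.16 d
  layer 3 (fractured sandstone): t_3 = 5.52 × 0.05 / 0.01254 = 22.00 d
Total t = Σ t_i = 316.0 days.

316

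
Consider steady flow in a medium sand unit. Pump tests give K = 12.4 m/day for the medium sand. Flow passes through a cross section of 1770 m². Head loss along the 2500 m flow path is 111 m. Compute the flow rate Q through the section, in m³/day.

Hydraulic gradient i = Δh / L = 111 / 2500 = 0.04440.
Darcy's law: Q = K · A · i = 12.40 × 1770 × 0.04440 = 974.5 m³/day.

974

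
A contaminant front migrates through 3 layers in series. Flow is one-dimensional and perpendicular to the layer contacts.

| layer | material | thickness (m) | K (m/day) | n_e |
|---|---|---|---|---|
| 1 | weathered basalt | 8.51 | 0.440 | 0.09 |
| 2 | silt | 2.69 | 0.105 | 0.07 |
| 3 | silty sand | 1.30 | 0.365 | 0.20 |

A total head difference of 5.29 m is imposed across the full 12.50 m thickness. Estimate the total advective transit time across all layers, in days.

11.1

With flow normal to the layers, continuity requires the same specific discharge q through every layer.
Σ(b_i/K_i) = 8.51/0.440 + 2.69/0.105 + 1.30/0.365 = 48.52 d.
q = Δh / Σ(b_i/K_i) = 5.29 / 48.52 = 0.1090 m/day.
In each layer the seepage velocity is v_i = q/n_i, so the layer transit time is t_i = b_i·n_i / q:
  layer 1 (weathered basalt): t_1 = 8.51 × 0.09 / 0.1090 = 7.025 d
  layer 2 (silt): t_2 = 2.69 × 0.07 / 0.1090 = 1.727 d
  layer 3 (silty sand): t_3 = 1.30 × 0.20 / 0.1090 = 2.385 d
Total t = Σ t_i = 11.14 days.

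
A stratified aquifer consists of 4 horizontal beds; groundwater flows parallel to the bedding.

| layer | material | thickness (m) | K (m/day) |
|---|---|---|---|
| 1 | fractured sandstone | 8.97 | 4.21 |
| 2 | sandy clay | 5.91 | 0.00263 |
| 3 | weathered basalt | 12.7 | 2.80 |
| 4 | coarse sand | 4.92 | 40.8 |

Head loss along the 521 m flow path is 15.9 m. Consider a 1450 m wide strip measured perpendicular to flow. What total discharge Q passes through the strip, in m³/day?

Flow is parallel to layering, so each bed carries its own Darcy discharge and the transmissivities add.
Σ(K_i·b_i) = 4.21×8.97 + 0.00263×5.91 + 2.80×12.7 + 40.8×4.92 = 274.1 m²/day.
Hydraulic gradient i = Δh / L = 15.9 / 521 = 0.03052.
Q = Σ(K_i·b_i) · W · i = 274.1 × 1450 × 0.03052 = 12128 m³/day.

12100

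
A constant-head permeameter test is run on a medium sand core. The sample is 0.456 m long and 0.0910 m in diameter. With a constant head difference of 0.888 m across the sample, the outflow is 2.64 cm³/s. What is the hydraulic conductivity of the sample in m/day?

Cross-sectional area A = π·(d/2)² = π × (0.0910/2)² = 0.006504 m².
Convert discharge: 2.64 cm³/s = 2.640e-06 m³/s.
Darcy's law rearranged: K = Q·L / (A·Δh) = 2.640e-06 × 0.456 / (0.006504 × 0.888) = 0.0002084 m/s = 18.01 m/day.

18.0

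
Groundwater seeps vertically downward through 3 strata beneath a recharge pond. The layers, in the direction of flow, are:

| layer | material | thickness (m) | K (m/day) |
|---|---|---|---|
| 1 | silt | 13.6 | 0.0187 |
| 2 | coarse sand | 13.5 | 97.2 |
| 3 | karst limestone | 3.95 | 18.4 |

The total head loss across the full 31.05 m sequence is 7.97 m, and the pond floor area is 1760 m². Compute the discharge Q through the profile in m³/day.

19.3

Flow is perpendicular to layering, so the layers act in series and the equivalent K is the thickness-weighted harmonic mean.
Total thickness L = 13.6 + 13.5 + 3.95 = 31.05 m.
Σ(b_i/K_i) = 13.6/0.0187 + 13.5/97.2 + 3.95/18.4 = 727.6 d.
K_eq = L / Σ(b_i/K_i) = 31.05 / 727.6 = 0.04267 m/day.
Q = K_eq · A · (Δh/L) = 0.04267 × 1760 × (7.97/31.05) = 19.28 m³/day.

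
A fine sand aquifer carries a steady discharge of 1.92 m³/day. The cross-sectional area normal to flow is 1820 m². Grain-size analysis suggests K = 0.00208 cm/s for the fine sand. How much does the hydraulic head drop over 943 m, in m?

0.554

Convert K: 0.00208 cm/s × 864 = 1.797 m/day.
From Q = K·A·i, i = Q / (K·A) = 1.92 / (1.797 × 1820) = 0.0005870.
Head loss Δh = i · L = 0.0005870 × 943 = 0.5536 m.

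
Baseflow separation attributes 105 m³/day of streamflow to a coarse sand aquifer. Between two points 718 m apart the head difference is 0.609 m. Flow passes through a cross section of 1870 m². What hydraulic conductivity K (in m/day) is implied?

Hydraulic gradient i = Δh / L = 0.609 / 718 = 0.0008482.
From Q = K·A·i, K = Q / (A·i) = 105 / (1870 × 0.0008482) = 66.20 m/day.

66.2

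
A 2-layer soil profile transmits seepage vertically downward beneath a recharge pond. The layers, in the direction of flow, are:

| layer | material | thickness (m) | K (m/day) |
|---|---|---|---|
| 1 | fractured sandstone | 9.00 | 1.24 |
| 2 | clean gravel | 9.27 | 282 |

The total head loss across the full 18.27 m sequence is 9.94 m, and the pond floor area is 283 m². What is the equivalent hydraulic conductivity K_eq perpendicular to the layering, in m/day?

Flow is perpendicular to layering, so the layers act in series and the equivalent K is the thickness-weighted harmonic mean.
Total thickness L = 9.00 + 9.27 = 18.27 m.
Σ(b_i/K_i) = 9.00/1.24 + 9.27/282 = 7.291 d.
K_eq = L / Σ(b_i/K_i) = 18.27 / 7.291 = 2.506 m/day.

2.51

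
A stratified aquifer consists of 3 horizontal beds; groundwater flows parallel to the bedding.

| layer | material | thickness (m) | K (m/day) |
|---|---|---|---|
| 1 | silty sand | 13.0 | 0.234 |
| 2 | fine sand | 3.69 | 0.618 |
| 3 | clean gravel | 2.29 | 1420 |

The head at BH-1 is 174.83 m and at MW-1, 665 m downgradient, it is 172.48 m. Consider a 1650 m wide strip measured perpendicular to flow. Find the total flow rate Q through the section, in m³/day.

19000

Flow is parallel to layering, so each bed carries its own Darcy discharge and the transmissivities add.
Σ(K_i·b_i) = 0.234×13.0 + 0.618×3.69 + 1420×2.29 = 3257 m²/day.
Hydraulic gradient i = (174.83 − 172.48) / 665 = 2.35 / 665 = 0.003534.
Q = Σ(K_i·b_i) · W · i = 3257 × 1650 × 0.003534 = 18992 m³/day.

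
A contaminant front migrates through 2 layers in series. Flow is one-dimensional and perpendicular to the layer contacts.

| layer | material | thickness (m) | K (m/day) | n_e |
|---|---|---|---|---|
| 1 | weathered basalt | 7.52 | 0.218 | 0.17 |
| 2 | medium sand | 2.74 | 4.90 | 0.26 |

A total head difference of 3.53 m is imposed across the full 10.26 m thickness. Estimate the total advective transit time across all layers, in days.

19.8

With flow normal to the layers, continuity requires the same specific discharge q through every layer.
Σ(b_i/K_i) = 7.52/0.218 + 2.74/4.90 = 35.05 d.
q = Δh / Σ(b_i/K_i) = 3.53 / 35.05 = 0.1007 m/day.
In each layer the seepage velocity is v_i = q/n_i, so the layer transit time is t_i = b_i·n_i / q:
  layer 1 (weathered basalt): t_1 = 7.52 × 0.17 / 0.1007 = 12.70 d
  layer 2 (medium sand): t_2 = 2.74 × 0.26 / 0.1007 = 7.074 d
Total t = Σ t_i = 19.77 days.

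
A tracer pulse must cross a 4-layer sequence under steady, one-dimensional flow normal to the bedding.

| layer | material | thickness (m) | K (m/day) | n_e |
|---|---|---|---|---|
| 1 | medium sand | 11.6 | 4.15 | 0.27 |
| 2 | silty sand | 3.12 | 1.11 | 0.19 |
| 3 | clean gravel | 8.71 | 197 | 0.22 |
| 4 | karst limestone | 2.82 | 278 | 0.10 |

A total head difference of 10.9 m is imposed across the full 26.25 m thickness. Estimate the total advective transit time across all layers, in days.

With flow normal to the layers, continuity requires the same specific discharge q through every layer.
Σ(b_i/K_i) = 11.6/4.15 + 3.12/1.11 + 8.71/197 + 2.82/278 = 5.660 d.
q = Δh / Σ(b_i/K_i) = 10.9 / 5.660 = 1.926 m/day.
In each layer the seepage velocity is v_i = q/n_i, so the layer transit time is t_i = b_i·n_i / q:
  layer 1 (medium sand): t_1 = 11.6 × 0.27 / 1.926 = 1.626 d
  layer 2 (silty sand): t_2 = 3.12 × 0.19 / 1.926 = 0.3078 d
  layer 3 (clean gravel): t_3 = 8.71 × 0.22 / 1.926 = 0.9951 d
  layer 4 (karst limestone): t_4 = 2.82 × 0.10 / 1.926 = 0.1464 d
Total t = Σ t_i = 3.076 days.

3.08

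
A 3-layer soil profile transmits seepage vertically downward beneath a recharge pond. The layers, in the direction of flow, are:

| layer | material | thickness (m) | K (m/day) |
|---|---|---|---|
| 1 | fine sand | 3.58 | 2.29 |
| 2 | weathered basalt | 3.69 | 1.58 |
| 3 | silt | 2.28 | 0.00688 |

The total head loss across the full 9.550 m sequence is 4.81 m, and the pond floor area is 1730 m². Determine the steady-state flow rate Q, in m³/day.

24.8

Flow is perpendicular to layering, so the layers act in series and the equivalent K is the thickness-weighted harmonic mean.
Total thickness L = 3.58 + 3.69 + 2.28 = 9.550 m.
Σ(b_i/K_i) = 3.58/2.29 + 3.69/1.58 + 2.28/0.00688 = 335.3 d.
K_eq = L / Σ(b_i/K_i) = 9.550 / 335.3 = 0.02848 m/day.
Q = K_eq · A · (Δh/L) = 0.02848 × 1730 × (4.81/9.550) = 24.82 m³/day.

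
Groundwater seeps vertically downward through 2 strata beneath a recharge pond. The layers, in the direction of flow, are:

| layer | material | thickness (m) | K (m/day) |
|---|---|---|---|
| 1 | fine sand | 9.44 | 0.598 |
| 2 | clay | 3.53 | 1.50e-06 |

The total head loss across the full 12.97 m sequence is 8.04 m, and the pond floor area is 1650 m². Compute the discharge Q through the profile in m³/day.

Flow is perpendicular to layering, so the layers act in series and the equivalent K is the thickness-weighted harmonic mean.
Total thickness L = 9.44 + 3.53 = 12.97 m.
Σ(b_i/K_i) = 9.44/0.598 + 3.53/1.50e-06 = 2.353e+06 d.
K_eq = L / Σ(b_i/K_i) = 12.97 / 2.353e+06 = 5.511e-06 m/day.
Q = K_eq · A · (Δh/L) = 5.511e-06 × 1650 × (8.04/12.97) = 0.005637 m³/day.

0.00564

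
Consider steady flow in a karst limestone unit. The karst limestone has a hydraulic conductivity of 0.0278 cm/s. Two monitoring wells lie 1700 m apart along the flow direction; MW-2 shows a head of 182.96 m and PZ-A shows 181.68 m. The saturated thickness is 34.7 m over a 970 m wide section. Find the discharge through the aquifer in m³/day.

Convert K: 0.0278 cm/s × 864 = 24.02 m/day.
Cross-sectional area A = 970 × 34.7 = 33659 m².
Hydraulic gradient i = (182.96 − 181.68) / 1700 = 1.28 / 1700 = 0.0007529.
Darcy's law: Q = K · A · i = 24.02 × 33659 × 0.0007529 = 608.7 m³/day.

609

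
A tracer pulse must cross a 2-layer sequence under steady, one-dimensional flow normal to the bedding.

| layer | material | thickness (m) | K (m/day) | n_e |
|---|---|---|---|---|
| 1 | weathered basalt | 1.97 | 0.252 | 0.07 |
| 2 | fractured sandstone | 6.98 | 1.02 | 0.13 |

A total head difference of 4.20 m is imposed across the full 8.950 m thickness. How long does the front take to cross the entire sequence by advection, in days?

With flow normal to the layers, continuity requires the same specific discharge q through every layer.
Σ(b_i/K_i) = 1.97/0.252 + 6.98/1.02 = 14.66 d.
q = Δh / Σ(b_i/K_i) = 4.20 / 14.66 = 0.2865 m/day.
In each layer the seepage velocity is v_i = q/n_i, so the layer transit time is t_i = b_i·n_i / q:
  layer 1 (weathered basalt): t_1 = 1.97 × 0.07 / 0.2865 = 0.4814 d
  layer 2 (fractured sandstone): t_2 = 6.98 × 0.13 / 0.2865 = 3.167 d
Total t = Σ t_i = 3.649 days.

3.65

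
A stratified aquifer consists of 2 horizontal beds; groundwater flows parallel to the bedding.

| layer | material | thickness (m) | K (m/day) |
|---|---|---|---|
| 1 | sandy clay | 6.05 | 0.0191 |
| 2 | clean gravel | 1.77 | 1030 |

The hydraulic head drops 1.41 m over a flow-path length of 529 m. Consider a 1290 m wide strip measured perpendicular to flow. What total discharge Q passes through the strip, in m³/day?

Flow is parallel to layering, so each bed carries its own Darcy discharge and the transmissivities add.
Σ(K_i·b_i) = 0.0191×6.05 + 1030×1.77 = 1823 m²/day.
Hydraulic gradient i = Δh / L = 1.41 / 529 = 0.002665.
Q = Σ(K_i·b_i) · W · i = 1823 × 1290 × 0.002665 = 6269 m³/day.

6270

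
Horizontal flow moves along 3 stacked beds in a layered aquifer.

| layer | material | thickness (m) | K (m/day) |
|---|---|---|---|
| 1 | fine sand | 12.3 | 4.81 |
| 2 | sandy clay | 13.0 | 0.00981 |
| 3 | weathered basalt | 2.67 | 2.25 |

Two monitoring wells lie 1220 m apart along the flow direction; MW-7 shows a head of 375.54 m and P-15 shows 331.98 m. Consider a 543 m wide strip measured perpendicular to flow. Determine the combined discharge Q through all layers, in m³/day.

Flow is parallel to layering, so each bed carries its own Darcy discharge and the transmissivities add.
Σ(K_i·b_i) = 4.81×12.3 + 0.00981×13.0 + 2.25×2.67 = 65.30 m²/day.
Hydraulic gradient i = (375.54 − 331.98) / 1220 = 43.56 / 1220 = 0.03570.
Q = Σ(K_i·b_i) · W · i = 65.30 × 543 × 0.03570 = 1266 m³/day.

1270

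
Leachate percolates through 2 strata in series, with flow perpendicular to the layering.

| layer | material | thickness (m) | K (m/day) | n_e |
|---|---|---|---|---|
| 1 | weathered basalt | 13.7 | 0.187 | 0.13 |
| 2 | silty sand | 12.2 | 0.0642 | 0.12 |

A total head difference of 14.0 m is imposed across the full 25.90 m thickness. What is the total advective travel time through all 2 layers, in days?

61.0

With flow normal to the layers, continuity requires the same specific discharge q through every layer.
Σ(b_i/K_i) = 13.7/0.187 + 12.2/0.0642 = 263.3 d.
q = Δh / Σ(b_i/K_i) = 14.0 / 263.3 = 0.05317 m/day.
In each layer the seepage velocity is v_i = q/n_i, so the layer transit time is t_i = b_i·n_i / q:
  layer 1 (weathered basalt): t_1 = 13.7 × 0.13 / 0.05317 = 33.49 d
  layer 2 (silty sand): t_2 = 12.2 × 0.12 / 0.05317 = 27.53 d
Total t = Σ t_i = 61.03 days.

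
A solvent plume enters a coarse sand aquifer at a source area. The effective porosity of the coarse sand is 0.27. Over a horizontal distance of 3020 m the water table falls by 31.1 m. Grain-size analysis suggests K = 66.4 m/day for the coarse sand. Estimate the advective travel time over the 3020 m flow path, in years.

3.26

Hydraulic gradient i = Δh / L = 31.1 / 3020 = 0.01030.
Darcy flux q = K · i = 66.40 × 0.01030 = 0.6838 m/day.
Seepage velocity v = q / n_e = 0.6838 / 0.27 = 2.533 m/day.
Travel time t = L / v = 3020 / 2.533 = 1192 days = 3.265 years.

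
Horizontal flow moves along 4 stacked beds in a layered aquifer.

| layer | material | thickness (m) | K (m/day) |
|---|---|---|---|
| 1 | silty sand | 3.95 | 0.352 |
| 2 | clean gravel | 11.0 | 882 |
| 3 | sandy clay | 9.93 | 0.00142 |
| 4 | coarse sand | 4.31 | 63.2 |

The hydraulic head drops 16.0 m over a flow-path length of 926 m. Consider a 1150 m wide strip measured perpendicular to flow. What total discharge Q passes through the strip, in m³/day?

198000

Flow is parallel to layering, so each bed carries its own Darcy discharge and the transmissivities add.
Σ(K_i·b_i) = 0.352×3.95 + 882×11.0 + 0.00142×9.93 + 63.2×4.31 = 9976 m²/day.
Hydraulic gradient i = Δh / L = 16.0 / 926 = 0.01728.
Q = Σ(K_i·b_i) · W · i = 9976 × 1150 × 0.01728 = 1.982e+05 m³/day.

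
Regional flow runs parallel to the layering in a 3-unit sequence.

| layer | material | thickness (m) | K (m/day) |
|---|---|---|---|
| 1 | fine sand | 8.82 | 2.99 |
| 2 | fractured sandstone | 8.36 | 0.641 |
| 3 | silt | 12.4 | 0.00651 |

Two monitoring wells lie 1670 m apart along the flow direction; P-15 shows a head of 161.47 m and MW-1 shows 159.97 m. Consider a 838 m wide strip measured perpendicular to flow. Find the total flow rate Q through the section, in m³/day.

Flow is parallel to layering, so each bed carries its own Darcy discharge and the transmissivities add.
Σ(K_i·b_i) = 2.99×8.82 + 0.641×8.36 + 0.00651×12.4 = 31.81 m²/day.
Hydraulic gradient i = (161.47 − 159.97) / 1670 = 1.5 / 1670 = 0.0008982.
Q = Σ(K_i·b_i) · W · i = 31.81 × 838 × 0.0008982 = 23.94 m³/day.

23.9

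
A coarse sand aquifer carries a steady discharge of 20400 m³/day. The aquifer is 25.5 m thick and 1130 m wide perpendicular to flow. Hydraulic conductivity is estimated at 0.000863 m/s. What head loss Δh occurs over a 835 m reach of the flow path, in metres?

7.93

Convert K: 0.000863 m/s × 86400 = 74.56 m/day.
Cross-sectional area A = 1130 × 25.5 = 28815 m².
From Q = K·A·i, i = Q / (K·A) = 20400 / (74.56 × 28815) = 0.009495.
Head loss Δh = i · L = 0.009495 × 835 = 7.928 m.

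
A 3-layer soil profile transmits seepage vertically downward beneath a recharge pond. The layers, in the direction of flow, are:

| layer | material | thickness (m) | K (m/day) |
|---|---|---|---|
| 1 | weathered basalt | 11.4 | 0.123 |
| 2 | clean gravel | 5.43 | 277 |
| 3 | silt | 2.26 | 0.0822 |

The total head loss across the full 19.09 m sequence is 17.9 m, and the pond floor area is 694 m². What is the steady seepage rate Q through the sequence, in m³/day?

Flow is perpendicular to layering, so the layers act in series and the equivalent K is the thickness-weighted harmonic mean.
Total thickness L = 11.4 + 5.43 + 2.26 = 19.09 m.
Σ(b_i/K_i) = 11.4/0.123 + 5.43/277 + 2.26/0.0822 = 120.2 d.
K_eq = L / Σ(b_i/K_i) = 19.09 / 120.2 = 0.1588 m/day.
Q = K_eq · A · (Δh/L) = 0.1588 × 694 × (17.9/19.09) = 103.4 m³/day.

103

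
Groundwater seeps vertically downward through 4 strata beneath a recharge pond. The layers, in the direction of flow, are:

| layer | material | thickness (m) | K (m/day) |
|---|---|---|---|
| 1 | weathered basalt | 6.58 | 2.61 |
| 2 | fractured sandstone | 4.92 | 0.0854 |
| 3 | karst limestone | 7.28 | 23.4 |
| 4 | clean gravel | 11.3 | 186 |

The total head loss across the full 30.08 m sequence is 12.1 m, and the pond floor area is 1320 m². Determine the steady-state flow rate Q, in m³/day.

Flow is perpendicular to layering, so the layers act in series and the equivalent K is the thickness-weighted harmonic mean.
Total thickness L = 6.58 + 4.92 + 7.28 + 11.3 = 30.08 m.
Σ(b_i/K_i) = 6.58/2.61 + 4.92/0.0854 + 7.28/23.4 + 11.3/186 = 60.50 d.
K_eq = L / Σ(b_i/K_i) = 30.08 / 60.50 = 0.4972 m/day.
Q = K_eq · A · (Δh/L) = 0.4972 × 1320 × (12.1/30.08) = 264.0 m³/day.

264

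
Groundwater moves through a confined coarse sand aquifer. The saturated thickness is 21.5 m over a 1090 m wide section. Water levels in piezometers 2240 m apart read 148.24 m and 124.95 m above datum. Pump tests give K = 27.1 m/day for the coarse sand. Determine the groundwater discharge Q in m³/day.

Cross-sectional area A = 1090 × 21.5 = 23435 m².
Hydraulic gradient i = (148.24 − 124.95) / 2240 = 23.29 / 2240 = 0.01040.
Darcy's law: Q = K · A · i = 27.10 × 23435 × 0.01040 = 6603 m³/day.

6600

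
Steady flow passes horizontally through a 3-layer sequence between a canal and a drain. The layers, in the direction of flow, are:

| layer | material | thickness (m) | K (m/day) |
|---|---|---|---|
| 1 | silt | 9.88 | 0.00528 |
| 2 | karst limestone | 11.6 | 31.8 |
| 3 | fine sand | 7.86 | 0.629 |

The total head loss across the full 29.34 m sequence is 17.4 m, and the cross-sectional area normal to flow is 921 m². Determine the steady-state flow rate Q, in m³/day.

8.51

Flow is perpendicular to layering, so the layers act in series and the equivalent K is the thickness-weighted harmonic mean.
Total thickness L = 9.88 + 11.6 + 7.86 = 29.34 m.
Σ(b_i/K_i) = 9.88/0.00528 + 11.6/31.8 + 7.86/0.629 = 1884 d.
K_eq = L / Σ(b_i/K_i) = 29.34 / 1884 = 0.01557 m/day.
Q = K_eq · A · (Δh/L) = 0.01557 × 921 × (17.4/29.34) = 8.506 m³/day.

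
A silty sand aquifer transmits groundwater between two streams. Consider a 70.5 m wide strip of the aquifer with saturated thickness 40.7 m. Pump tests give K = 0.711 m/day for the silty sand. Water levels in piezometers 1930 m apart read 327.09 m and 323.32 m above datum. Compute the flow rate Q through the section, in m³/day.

Cross-sectional area A = 70.5 × 40.7 = 2869 m².
Hydraulic gradient i = (327.09 − 323.32) / 1930 = 3.77 / 1930 = 0.001953.
Darcy's law: Q = K · A · i = 0.7110 × 2869 × 0.001953 = 3.985 m³/day.

3.99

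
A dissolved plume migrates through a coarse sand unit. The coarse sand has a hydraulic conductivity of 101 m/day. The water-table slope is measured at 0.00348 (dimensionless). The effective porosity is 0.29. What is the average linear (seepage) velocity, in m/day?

1.21

Hydraulic gradient i = 0.00348.
Darcy flux q = K · i = 101.0 × 0.003480 = 0.3515 m/day.
Seepage velocity v = q / n_e = 0.3515 / 0.29 = 1.212 m/day.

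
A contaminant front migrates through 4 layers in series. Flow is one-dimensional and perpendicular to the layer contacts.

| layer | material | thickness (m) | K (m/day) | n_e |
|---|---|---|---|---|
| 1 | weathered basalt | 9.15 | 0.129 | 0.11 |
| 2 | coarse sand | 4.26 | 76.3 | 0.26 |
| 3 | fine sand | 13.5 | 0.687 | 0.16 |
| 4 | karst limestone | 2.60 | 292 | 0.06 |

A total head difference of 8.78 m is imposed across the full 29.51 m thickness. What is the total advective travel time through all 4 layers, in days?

45.7

With flow normal to the layers, continuity requires the same specific discharge q through every layer.
Σ(b_i/K_i) = 9.15/0.129 + 4.26/76.3 + 13.5/0.687 + 2.60/292 = 90.65 d.
q = Δh / Σ(b_i/K_i) = 8.78 / 90.65 = 0.09686 m/day.
In each layer the seepage velocity is v_i = q/n_i, so the layer transit time is t_i = b_i·n_i / q:
  layer 1 (weathered basalt): t_1 = 9.15 × 0.11 / 0.09686 = 10.39 d
  layer 2 (coarse sand): t_2 = 4.26 × 0.26 / 0.09686 = 11.43 d
  layer 3 (fine sand): t_3 = 13.5 × 0.16 / 0.09686 = 22.30 d
  layer 4 (karst limestone): t_4 = 2.60 × 0.06 / 0.09686 = 1.611 d
Total t = Σ t_i = 45.74 days.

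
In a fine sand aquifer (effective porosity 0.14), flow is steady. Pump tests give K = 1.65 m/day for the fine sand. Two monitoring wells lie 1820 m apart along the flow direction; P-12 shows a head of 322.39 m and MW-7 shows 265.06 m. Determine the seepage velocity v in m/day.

0.371

Hydraulic gradient i = (322.39 − 265.06) / 1820 = 57.33 / 1820 = 0.03150.
Darcy flux q = K · i = 1.650 × 0.03150 = 0.05198 m/day.
Seepage velocity v = q / n_e = 0.05198 / 0.14 = 0.3712 m/day.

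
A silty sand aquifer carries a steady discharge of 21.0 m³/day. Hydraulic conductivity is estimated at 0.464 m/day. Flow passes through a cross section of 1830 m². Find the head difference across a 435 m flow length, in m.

From Q = K·A·i, i = Q / (K·A) = 21.0 / (0.4640 × 1830) = 0.02473.
Head loss Δh = i · L = 0.02473 × 435 = 10.76 m.

10.8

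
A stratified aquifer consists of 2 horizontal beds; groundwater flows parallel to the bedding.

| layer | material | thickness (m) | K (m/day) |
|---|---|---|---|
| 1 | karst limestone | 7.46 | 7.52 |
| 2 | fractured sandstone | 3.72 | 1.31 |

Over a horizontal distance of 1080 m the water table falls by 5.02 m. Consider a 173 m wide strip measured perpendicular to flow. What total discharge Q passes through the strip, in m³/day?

49.0

Flow is parallel to layering, so each bed carries its own Darcy discharge and the transmissivities add.
Σ(K_i·b_i) = 7.52×7.46 + 1.31×3.72 = 60.97 m²/day.
Hydraulic gradient i = Δh / L = 5.02 / 1080 = 0.004648.
Q = Σ(K_i·b_i) · W · i = 60.97 × 173 × 0.004648 = 49.03 m³/day.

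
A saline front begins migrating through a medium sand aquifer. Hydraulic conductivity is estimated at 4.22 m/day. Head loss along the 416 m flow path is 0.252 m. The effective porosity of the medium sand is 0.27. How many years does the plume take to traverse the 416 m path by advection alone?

120

Hydraulic gradient i = Δh / L = 0.252 / 416 = 0.0006058.
Darcy flux q = K · i = 4.220 × 0.0006058 = 0.002556 m/day.
Seepage velocity v = q / n_e = 0.002556 / 0.27 = 0.009468 m/day.
Travel time t = L / v = 416 / 0.009468 = 43938 days = 120.3 years.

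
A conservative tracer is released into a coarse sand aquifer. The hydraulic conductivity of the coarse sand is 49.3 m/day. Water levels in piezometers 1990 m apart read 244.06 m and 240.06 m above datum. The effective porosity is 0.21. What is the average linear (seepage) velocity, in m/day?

0.472

Hydraulic gradient i = (244.06 − 240.06) / 1990 = 4 / 1990 = 0.002010.
Darcy flux q = K · i = 49.30 × 0.002010 = 0.09910 m/day.
Seepage velocity v = q / n_e = 0.09910 / 0.21 = 0.4719 m/day.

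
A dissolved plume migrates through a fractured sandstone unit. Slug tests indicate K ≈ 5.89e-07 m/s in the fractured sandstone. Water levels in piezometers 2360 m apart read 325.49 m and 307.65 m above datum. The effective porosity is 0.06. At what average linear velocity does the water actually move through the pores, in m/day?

0.00641

Convert K: 5.89e-07 m/s × 86400 = 0.05089 m/day.
Hydraulic gradient i = (325.49 − 307.65) / 2360 = 17.84 / 2360 = 0.007559.
Darcy flux q = K · i = 0.05089 × 0.007559 = 0.0003847 m/day.
Seepage velocity v = q / n_e = 0.0003847 / 0.06 = 0.006412 m/day.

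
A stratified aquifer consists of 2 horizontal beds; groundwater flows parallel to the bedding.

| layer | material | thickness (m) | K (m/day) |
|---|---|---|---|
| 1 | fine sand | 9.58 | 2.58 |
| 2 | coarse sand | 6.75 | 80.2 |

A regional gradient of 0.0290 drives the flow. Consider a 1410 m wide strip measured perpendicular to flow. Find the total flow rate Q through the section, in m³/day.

23100

Flow is parallel to layering, so each bed carries its own Darcy discharge and the transmissivities add.
Σ(K_i·b_i) = 2.58×9.58 + 80.2×6.75 = 566.1 m²/day.
Hydraulic gradient i = 0.0290.
Q = Σ(K_i·b_i) · W · i = 566.1 × 1410 × 0.02900 = 23146 m³/day.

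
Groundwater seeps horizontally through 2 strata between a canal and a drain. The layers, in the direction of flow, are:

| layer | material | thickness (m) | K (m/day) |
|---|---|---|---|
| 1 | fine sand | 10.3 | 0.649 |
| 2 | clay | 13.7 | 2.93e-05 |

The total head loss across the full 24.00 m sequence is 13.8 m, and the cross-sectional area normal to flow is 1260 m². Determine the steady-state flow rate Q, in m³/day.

Flow is perpendicular to layering, so the layers act in series and the equivalent K is the thickness-weighted harmonic mean.
Total thickness L = 10.3 + 13.7 = 24.00 m.
Σ(b_i/K_i) = 10.3/0.649 + 13.7/2.93e-05 = 4.676e+05 d.
K_eq = L / Σ(b_i/K_i) = 24.00 / 4.676e+05 = 5.133e-05 m/day.
Q = K_eq · A · (Δh/L) = 5.133e-05 × 1260 × (13.8/24.00) = 0.03719 m³/day.

0.0372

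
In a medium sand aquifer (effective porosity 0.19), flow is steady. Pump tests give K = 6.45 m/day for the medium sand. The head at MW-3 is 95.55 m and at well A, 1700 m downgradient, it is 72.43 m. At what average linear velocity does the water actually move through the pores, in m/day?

0.462

Hydraulic gradient i = (95.55 − 72.43) / 1700 = 23.12 / 1700 = 0.01360.
Darcy flux q = K · i = 6.450 × 0.01360 = 0.08772 m/day.
Seepage velocity v = q / n_e = 0.08772 / 0.19 = 0.4617 m/day.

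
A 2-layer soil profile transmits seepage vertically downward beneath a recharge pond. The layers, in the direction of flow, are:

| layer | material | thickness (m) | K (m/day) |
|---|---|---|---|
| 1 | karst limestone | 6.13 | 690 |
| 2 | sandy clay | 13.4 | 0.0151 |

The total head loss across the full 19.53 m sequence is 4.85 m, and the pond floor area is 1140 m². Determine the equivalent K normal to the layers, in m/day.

Flow is perpendicular to layering, so the layers act in series and the equivalent K is the thickness-weighted harmonic mean.
Total thickness L = 6.13 + 13.4 = 19.53 m.
Σ(b_i/K_i) = 6.13/690 + 13.4/0.0151 = 887.4 d.
K_eq = L / Σ(b_i/K_i) = 19.53 / 887.4 = 0.02201 m/day.

0.0220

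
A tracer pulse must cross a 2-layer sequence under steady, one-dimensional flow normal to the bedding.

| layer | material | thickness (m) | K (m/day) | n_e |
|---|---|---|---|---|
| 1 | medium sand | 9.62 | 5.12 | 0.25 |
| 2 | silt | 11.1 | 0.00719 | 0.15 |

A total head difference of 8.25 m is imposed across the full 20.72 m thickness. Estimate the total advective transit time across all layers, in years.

2.09

With flow normal to the layers, continuity requires the same specific discharge q through every layer.
Σ(b_i/K_i) = 9.62/5.12 + 11.1/0.00719 = 1546 d.
q = Δh / Σ(b_i/K_i) = 8.25 / 1546 = 0.005337 m/day.
In each layer the seepage velocity is v_i = q/n_i, so the layer transit time is t_i = b_i·n_i / q:
  layer 1 (medium sand): t_1 = 9.62 × 0.25 / 0.005337 = 450.6 d
  layer 2 (silt): t_2 = 11.1 × 0.15 / 0.005337 = 311.9 d
Total t = Σ t_i = 762.5 days = 2.088 years.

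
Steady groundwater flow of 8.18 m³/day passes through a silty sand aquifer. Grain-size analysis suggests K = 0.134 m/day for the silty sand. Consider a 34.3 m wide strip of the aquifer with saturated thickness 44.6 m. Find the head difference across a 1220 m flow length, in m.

48.7

Cross-sectional area A = 34.3 × 44.6 = 1530 m².
From Q = K·A·i, i = Q / (K·A) = 8.18 / (0.1340 × 1530) = 0.03990.
Head loss Δh = i · L = 0.03990 × 1220 = 48.68 m.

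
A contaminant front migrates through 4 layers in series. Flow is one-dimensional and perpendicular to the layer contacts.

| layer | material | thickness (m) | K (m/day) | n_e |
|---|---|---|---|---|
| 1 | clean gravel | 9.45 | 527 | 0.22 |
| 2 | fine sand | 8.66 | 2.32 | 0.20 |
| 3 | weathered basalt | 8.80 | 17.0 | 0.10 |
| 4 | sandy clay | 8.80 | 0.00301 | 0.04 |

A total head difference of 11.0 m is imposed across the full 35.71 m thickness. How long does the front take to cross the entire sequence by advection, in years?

With flow normal to the layers, continuity requires the same specific discharge q through every layer.
Σ(b_i/K_i) = 9.45/527 + 8.66/2.32 + 8.80/17.0 + 8.80/0.00301 = 2928 d.
q = Δh / Σ(b_i/K_i) = 11.0 / 2928 = 0.003757 m/day.
In each layer the seepage velocity is v_i = q/n_i, so the layer transit time is t_i = b_i·n_i / q:
  layer 1 (clean gravel): t_1 = 9.45 × 0.22 / 0.003757 = 553.4 d
  layer 2 (fine sand): t_2 = 8.66 × 0.20 / 0.003757 = 461.0 d
  layer 3 (weathered basalt): t_3 = 8.80 × 0.10 / 0.003757 = 234.2 d
  layer 4 (sandy clay): t_4 = 8.80 × 0.04 / 0.003757 = 93.69 d
Total t = Σ t_i = 1342 days = 3.675 years.

3.67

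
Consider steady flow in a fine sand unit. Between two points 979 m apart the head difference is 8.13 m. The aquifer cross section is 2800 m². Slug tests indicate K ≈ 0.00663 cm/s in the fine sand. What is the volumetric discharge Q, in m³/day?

133

Convert K: 0.00663 cm/s × 864 = 5.728 m/day.
Hydraulic gradient i = Δh / L = 8.13 / 979 = 0.008304.
Darcy's law: Q = K · A · i = 5.728 × 2800 × 0.008304 = 133.2 m³/day.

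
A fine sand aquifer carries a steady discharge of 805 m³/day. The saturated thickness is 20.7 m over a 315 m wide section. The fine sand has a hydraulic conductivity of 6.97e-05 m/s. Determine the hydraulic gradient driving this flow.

0.0205

Convert K: 6.97e-05 m/s × 86400 = 6.022 m/day.
Cross-sectional area A = 315 × 20.7 = 6520 m².
From Q = K·A·i, i = Q / (K·A) = 805 / (6.022 × 6520) = 0.02050.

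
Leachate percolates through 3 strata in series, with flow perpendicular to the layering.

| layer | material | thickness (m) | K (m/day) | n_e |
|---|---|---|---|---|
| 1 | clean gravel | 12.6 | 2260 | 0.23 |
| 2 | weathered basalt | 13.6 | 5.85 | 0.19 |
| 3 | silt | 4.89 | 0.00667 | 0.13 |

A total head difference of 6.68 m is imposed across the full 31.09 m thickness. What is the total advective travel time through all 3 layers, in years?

1.84

With flow normal to the layers, continuity requires the same specific discharge q through every layer.
Σ(b_i/K_i) = 12.6/2260 + 13.6/5.85 + 4.89/0.00667 = 735.5 d.
q = Δh / Σ(b_i/K_i) = 6.68 / 735.5 = 0.009083 m/day.
In each layer the seepage velocity is v_i = q/n_i, so the layer transit time is t_i = b_i·n_i / q:
  layer 1 (clean gravel): t_1 = 12.6 × 0.23 / 0.009083 = 319.1 d
  layer 2 (weathered basalt): t_2 = 13.6 × 0.19 / 0.009083 = 284.5 d
  layer 3 (silt): t_3 = 4.89 × 0.13 / 0.009083 = 69.99 d
Total t = Σ t_i = 673.6 days = 1.844 years.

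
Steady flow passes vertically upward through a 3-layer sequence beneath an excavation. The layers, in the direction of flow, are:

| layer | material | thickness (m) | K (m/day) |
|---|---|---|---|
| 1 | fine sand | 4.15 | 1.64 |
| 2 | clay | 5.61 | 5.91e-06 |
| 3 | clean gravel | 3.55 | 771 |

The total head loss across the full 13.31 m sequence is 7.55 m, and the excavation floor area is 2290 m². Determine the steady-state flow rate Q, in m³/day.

Flow is perpendicular to layering, so the layers act in series and the equivalent K is the thickness-weighted harmonic mean.
Total thickness L = 4.15 + 5.61 + 3.55 = 13.31 m.
Σ(b_i/K_i) = 4.15/1.64 + 5.61/5.91e-06 + 3.55/771 = 9.492e+05 d.
K_eq = L / Σ(b_i/K_i) = 13.31 / 9.492e+05 = 1.402e-05 m/day.
Q = K_eq · A · (Δh/L) = 1.402e-05 × 2290 × (7.55/13.31) = 0.01821 m³/day.

0.0182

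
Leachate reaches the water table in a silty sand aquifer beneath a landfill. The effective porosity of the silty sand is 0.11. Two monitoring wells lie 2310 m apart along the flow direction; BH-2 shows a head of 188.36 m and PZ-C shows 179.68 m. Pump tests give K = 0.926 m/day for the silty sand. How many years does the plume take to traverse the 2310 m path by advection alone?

200

Hydraulic gradient i = (188.36 − 179.68) / 2310 = 8.68 / 2310 = 0.003758.
Darcy flux q = K · i = 0.9260 × 0.003758 = 0.003480 m/day.
Seepage velocity v = q / n_e = 0.003480 / 0.11 = 0.03163 m/day.
Travel time t = L / v = 2310 / 0.03163 = 73027 days = 199.9 years.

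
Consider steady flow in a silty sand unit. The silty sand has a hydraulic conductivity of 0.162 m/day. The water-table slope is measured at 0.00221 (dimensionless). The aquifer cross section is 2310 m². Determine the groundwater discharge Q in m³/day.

Hydraulic gradient i = 0.00221.
Darcy's law: Q = K · A · i = 0.1620 × 2310 × 0.002210 = 0.8270 m³/day.

0.827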